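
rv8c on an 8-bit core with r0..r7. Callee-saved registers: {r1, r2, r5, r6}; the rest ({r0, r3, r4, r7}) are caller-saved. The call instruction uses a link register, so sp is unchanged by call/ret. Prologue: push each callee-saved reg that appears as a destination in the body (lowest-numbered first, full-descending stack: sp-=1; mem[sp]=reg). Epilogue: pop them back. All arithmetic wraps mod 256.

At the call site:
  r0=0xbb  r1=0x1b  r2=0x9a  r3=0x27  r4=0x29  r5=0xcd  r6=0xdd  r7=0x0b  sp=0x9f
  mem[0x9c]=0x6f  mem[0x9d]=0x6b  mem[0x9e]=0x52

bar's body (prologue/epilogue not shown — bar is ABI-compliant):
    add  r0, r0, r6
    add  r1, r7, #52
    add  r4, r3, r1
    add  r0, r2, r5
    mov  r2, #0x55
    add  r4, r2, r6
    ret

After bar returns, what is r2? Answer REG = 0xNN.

prologue: push r1 → mem[0x9e]=0x1b, sp=0x9e
prologue: push r2 → mem[0x9d]=0x9a, sp=0x9d
body[0] add  r0, r0, r6 → r0=0x98
body[1] add  r1, r7, #52 → r1=0x3f
body[2] add  r4, r3, r1 → r4=0x66
body[3] add  r0, r2, r5 → r0=0x67
body[4] mov  r2, #0x55 → r2=0x55
body[5] add  r4, r2, r6 → r4=0x32
epilogue: pop r2=0x9a, sp=0x9e
epilogue: pop r1=0x1b, sp=0x9f
r2 is callee-saved → restored

REG = 0x9a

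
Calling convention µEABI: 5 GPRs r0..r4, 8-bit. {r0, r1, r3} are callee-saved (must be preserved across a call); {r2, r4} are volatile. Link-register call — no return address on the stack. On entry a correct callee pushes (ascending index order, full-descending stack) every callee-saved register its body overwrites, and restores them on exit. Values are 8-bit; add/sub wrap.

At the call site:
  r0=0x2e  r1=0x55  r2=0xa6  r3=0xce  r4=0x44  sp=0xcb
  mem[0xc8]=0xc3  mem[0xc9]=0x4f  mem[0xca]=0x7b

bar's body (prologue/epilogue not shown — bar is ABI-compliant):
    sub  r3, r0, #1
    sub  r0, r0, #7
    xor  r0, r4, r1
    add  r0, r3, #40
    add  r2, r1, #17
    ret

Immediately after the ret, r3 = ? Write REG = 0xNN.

REG = 0xce

prologue: push r0 -> mem[0xca]=0x2e, sp=0xca
prologue: push r3 -> mem[0xc9]=0xce, sp=0xc9
body[0] sub  r3, r0, #1 -> r3=0x2d
body[1] sub  r0, r0, #7 -> r0=0x27
body[2] xor  r0, r4, r1 -> r0=0x11
body[3] add  r0, r3, #40 -> r0=0x55
body[4] add  r2, r1, #17 -> r2=0x66
epilogue: pop r3=0xce, sp=0xca
epilogue: pop r0=0x2e, sp=0xcb
r3 is callee-saved -> restored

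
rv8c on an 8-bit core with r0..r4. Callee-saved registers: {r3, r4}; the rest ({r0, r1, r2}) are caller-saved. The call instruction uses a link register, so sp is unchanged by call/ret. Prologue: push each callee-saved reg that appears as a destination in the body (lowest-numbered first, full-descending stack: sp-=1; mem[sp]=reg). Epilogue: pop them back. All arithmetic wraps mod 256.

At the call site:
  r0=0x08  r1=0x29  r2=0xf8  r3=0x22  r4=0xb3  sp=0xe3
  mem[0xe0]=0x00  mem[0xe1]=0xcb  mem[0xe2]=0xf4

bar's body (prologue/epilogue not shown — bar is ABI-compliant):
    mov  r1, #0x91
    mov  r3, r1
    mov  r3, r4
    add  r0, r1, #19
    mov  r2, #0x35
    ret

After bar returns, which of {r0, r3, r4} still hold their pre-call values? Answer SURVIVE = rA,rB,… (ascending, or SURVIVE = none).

SURVIVE = r3,r4

prologue: push r3 → mem[0xe2]=0x22, sp=0xe2
body[0] mov  r1, #0x91 → r1=0x91
body[1] mov  r3, r1 → r3=0x91
body[2] mov  r3, r4 → r3=0xb3
body[3] add  r0, r1, #19 → r0=0xa4
body[4] mov  r2, #0x35 → r2=0x35
epilogue: pop r3=0x22, sp=0xe3
r0: caller-saved, written=True
r3: callee-saved, written=True
r4: callee-saved, written=False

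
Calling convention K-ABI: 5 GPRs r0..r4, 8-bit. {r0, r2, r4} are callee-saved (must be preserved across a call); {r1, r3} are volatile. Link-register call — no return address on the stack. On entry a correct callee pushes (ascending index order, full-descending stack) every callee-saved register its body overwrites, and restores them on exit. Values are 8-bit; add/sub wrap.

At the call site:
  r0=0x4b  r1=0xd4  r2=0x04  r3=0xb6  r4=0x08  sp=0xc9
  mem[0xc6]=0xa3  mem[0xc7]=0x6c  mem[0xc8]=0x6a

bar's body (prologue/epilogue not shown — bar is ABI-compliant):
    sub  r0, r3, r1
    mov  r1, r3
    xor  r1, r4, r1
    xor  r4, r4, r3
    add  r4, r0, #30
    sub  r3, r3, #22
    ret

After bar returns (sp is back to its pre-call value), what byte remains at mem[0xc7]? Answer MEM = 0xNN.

prologue: push r0 -> mem[0xc8]=0x4b, sp=0xc8
prologue: push r4 -> mem[0xc7]=0x08, sp=0xc7
body[0] sub  r0, r3, r1 -> r0=0xe2
body[1] mov  r1, r3 -> r1=0xb6
body[2] xor  r1, r4, r1 -> r1=0xbe
body[3] xor  r4, r4, r3 -> r4=0xbe
body[4] add  r4, r0, #30 -> r4=0x00
body[5] sub  r3, r3, #22 -> r3=0xa0
epilogue: pop r4=0x08, sp=0xc8
epilogue: pop r0=0x4b, sp=0xc9
prologue pushed ['r0', 'r4'] at ['0xc8', '0xc7']

MEM = 0x08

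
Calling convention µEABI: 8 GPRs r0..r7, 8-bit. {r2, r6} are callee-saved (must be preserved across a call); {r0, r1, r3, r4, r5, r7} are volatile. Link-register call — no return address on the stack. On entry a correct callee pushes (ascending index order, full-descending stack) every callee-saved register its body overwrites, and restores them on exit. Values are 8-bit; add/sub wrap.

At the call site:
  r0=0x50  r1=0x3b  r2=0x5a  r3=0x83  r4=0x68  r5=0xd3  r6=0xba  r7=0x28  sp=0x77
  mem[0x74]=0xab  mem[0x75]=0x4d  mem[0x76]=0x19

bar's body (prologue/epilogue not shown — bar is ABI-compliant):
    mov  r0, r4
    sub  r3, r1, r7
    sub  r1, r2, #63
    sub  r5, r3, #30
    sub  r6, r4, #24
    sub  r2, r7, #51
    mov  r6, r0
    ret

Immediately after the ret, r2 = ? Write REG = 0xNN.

REG = 0x5a

prologue: push r2 -> mem[0x76]=0x5a, sp=0x76
prologue: push r6 -> mem[0x75]=0xba, sp=0x75
body[0] mov  r0, r4 -> r0=0x68
body[1] sub  r3, r1, r7 -> r3=0x13
body[2] sub  r1, r2, #63 -> r1=0x1b
body[3] sub  r5, r3, #30 -> r5=0xf5
body[4] sub  r6, r4, #24 -> r6=0x50
body[5] sub  r2, r7, #51 -> r2=0xf5
body[6] mov  r6, r0 -> r6=0x68
epilogue: pop r6=0xba, sp=0x76
epilogue: pop r2=0x5a, sp=0x77
r2 is callee-saved -> restored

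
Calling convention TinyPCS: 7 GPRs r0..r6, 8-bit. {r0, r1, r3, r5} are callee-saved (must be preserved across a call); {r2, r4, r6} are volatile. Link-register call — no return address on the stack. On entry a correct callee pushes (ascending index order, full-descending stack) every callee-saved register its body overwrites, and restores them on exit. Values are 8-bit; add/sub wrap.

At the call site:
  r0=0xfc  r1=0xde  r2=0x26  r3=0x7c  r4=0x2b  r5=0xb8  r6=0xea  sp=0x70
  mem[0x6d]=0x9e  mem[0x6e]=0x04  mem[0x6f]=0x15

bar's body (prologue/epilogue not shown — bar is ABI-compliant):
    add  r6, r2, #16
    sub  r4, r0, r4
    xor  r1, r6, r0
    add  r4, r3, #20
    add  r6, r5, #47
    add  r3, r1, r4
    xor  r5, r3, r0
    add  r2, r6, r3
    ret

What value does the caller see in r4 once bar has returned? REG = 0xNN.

prologue: push r1 -> mem[0x6f]=0xde, sp=0x6f
prologue: push r3 -> mem[0x6e]=0x7c, sp=0x6e
prologue: push r5 -> mem[0x6d]=0xb8, sp=0x6d
body[0] add  r6, r2, #16 -> r6=0x36
body[1] sub  r4, r0, r4 -> r4=0xd1
body[2] xor  r1, r6, r0 -> r1=0xca
body[3] add  r4, r3, #20 -> r4=0x90
body[4] add  r6, r5, #47 -> r6=0xe7
body[5] add  r3, r1, r4 -> r3=0x5a
body[6] xor  r5, r3, r0 -> r5=0xa6
body[7] add  r2, r6, r3 -> r2=0x41
epilogue: pop r5=0xb8, sp=0x6e
epilogue: pop r3=0x7c, sp=0x6f
epilogue: pop r1=0xde, sp=0x70
r4 is caller-saved -> body value

REG = 0x90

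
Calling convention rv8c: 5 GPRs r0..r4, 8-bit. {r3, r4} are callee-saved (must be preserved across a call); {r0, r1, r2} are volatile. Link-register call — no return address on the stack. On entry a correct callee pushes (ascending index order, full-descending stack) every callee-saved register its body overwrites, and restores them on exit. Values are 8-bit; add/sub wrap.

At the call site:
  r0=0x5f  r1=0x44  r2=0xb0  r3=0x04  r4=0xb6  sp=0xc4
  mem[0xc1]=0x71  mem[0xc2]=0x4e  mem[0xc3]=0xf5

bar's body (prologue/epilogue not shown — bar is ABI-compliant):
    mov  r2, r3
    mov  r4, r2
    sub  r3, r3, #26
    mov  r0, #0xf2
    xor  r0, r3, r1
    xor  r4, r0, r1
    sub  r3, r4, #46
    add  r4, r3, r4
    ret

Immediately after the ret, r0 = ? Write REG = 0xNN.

prologue: push r3 -> mem[0xc3]=0x04, sp=0xc3
prologue: push r4 -> mem[0xc2]=0xb6, sp=0xc2
body[0] mov  r2, r3 -> r2=0x04
body[1] mov  r4, r2 -> r4=0x04
body[2] sub  r3, r3, #26 -> r3=0xea
body[3] mov  r0, #0xf2 -> r0=0xf2
body[4] xor  r0, r3, r1 -> r0=0xae
body[5] xor  r4, r0, r1 -> r4=0xea
body[6] sub  r3, r4, #46 -> r3=0xbc
body[7] add  r4, r3, r4 -> r4=0xa6
epilogue: pop r4=0xb6, sp=0xc3
epilogue: pop r3=0x04, sp=0xc4
r0 is caller-saved -> body value

REG = 0xae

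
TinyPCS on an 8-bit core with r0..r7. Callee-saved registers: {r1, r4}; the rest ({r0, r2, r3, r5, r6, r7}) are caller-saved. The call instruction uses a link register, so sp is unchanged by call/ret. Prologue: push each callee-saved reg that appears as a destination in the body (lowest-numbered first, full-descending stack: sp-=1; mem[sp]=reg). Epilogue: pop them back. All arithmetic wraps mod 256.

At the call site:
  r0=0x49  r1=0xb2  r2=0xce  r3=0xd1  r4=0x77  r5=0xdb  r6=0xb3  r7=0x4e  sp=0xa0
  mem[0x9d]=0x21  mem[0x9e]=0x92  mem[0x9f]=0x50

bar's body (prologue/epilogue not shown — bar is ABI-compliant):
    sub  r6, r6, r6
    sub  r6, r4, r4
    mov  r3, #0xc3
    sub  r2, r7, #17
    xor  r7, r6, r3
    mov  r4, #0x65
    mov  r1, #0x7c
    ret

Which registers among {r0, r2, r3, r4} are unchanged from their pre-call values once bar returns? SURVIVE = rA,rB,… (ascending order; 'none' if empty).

SURVIVE = r0,r4

prologue: push r1 -> mem[0x9f]=0xb2, sp=0x9f
prologue: push r4 -> mem[0x9e]=0x77, sp=0x9e
body[0] sub  r6, r6, r6 -> r6=0x00
body[1] sub  r6, r4, r4 -> r6=0x00
body[2] mov  r3, #0xc3 -> r3=0xc3
body[3] sub  r2, r7, #17 -> r2=0x3d
body[4] xor  r7, r6, r3 -> r7=0xc3
body[5] mov  r4, #0x65 -> r4=0x65
body[6] mov  r1, #0x7c -> r1=0x7c
epilogue: pop r4=0x77, sp=0x9f
epilogue: pop r1=0xb2, sp=0xa0
r0: caller-saved, written=False
r2: caller-saved, written=True
r3: caller-saved, written=True
r4: callee-saved, written=True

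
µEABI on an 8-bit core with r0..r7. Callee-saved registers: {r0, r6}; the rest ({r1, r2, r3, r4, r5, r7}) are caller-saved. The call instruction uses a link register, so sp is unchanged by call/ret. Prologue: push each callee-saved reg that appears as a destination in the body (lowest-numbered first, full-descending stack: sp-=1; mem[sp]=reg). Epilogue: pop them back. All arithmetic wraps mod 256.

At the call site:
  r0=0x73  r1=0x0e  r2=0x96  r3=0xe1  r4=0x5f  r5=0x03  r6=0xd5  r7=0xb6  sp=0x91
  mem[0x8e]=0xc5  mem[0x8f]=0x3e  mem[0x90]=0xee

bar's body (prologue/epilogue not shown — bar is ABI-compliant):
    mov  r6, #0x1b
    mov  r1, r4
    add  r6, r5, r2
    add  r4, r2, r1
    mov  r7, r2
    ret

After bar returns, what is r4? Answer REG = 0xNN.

REG = 0xf5

prologue: push r6 → mem[0x90]=0xd5, sp=0x90
body[0] mov  r6, #0x1b → r6=0x1b
body[1] mov  r1, r4 → r1=0x5f
body[2] add  r6, r5, r2 → r6=0x99
body[3] add  r4, r2, r1 → r4=0xf5
body[4] mov  r7, r2 → r7=0x96
epilogue: pop r6=0xd5, sp=0x91
r4 is caller-saved → body value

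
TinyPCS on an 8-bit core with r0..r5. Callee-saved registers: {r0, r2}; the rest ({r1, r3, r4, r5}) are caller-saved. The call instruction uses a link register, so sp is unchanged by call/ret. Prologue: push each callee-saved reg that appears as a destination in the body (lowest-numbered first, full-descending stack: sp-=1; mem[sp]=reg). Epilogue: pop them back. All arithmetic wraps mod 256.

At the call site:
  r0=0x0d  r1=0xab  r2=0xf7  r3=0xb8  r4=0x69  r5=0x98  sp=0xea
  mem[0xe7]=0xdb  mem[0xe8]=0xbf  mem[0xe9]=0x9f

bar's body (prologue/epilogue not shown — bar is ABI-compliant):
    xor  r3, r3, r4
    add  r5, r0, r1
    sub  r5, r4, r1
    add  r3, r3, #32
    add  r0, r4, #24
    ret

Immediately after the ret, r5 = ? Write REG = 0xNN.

prologue: push r0 → mem[0xe9]=0x0d, sp=0xe9
body[0] xor  r3, r3, r4 → r3=0xd1
body[1] add  r5, r0, r1 → r5=0xb8
body[2] sub  r5, r4, r1 → r5=0xbe
body[3] add  r3, r3, #32 → r3=0xf1
body[4] add  r0, r4, #24 → r0=0x81
epilogue: pop r0=0x0d, sp=0xea
r5 is caller-saved → body value

REG = 0xbe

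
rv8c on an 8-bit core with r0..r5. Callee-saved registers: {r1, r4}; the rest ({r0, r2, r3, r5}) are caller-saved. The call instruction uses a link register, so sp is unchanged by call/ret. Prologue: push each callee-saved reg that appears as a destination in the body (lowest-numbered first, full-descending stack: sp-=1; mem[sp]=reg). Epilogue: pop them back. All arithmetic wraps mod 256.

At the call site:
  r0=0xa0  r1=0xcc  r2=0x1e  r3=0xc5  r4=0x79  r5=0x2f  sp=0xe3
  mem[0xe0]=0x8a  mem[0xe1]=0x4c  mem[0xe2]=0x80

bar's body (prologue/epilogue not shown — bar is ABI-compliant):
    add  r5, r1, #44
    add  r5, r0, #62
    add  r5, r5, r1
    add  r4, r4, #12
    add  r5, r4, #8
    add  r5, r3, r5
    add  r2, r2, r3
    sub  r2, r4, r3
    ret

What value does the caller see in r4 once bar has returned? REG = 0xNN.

prologue: push r4 → mem[0xe2]=0x79, sp=0xe2
body[0] add  r5, r1, #44 → r5=0xf8
body[1] add  r5, r0, #62 → r5=0xde
body[2] add  r5, r5, r1 → r5=0xaa
body[3] add  r4, r4, #12 → r4=0x85
body[4] add  r5, r4, #8 → r5=0x8d
body[5] add  r5, r3, r5 → r5=0x52
body[6] add  r2, r2, r3 → r2=0xe3
body[7] sub  r2, r4, r3 → r2=0xc0
epilogue: pop r4=0x79, sp=0xe3
r4 is callee-saved → restored

REG = 0x79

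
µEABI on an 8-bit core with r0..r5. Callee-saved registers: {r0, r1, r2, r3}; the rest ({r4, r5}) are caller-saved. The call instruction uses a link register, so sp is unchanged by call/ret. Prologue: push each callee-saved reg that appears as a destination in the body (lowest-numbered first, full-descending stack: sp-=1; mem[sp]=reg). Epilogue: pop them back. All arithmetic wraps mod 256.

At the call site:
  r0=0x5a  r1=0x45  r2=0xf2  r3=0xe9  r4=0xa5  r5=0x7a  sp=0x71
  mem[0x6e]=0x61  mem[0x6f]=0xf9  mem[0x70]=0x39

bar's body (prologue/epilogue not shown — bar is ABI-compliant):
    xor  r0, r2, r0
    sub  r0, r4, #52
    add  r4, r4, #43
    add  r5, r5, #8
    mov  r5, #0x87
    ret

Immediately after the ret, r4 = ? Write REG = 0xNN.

prologue: push r0 -> mem[0x70]=0x5a, sp=0x70
body[0] xor  r0, r2, r0 -> r0=0xa8
body[1] sub  r0, r4, #52 -> r0=0x71
body[2] add  r4, r4, #43 -> r4=0xd0
body[3] add  r5, r5, #8 -> r5=0x82
body[4] mov  r5, #0x87 -> r5=0x87
epilogue: pop r0=0x5a, sp=0x71
r4 is caller-saved -> body value

REG = 0xd0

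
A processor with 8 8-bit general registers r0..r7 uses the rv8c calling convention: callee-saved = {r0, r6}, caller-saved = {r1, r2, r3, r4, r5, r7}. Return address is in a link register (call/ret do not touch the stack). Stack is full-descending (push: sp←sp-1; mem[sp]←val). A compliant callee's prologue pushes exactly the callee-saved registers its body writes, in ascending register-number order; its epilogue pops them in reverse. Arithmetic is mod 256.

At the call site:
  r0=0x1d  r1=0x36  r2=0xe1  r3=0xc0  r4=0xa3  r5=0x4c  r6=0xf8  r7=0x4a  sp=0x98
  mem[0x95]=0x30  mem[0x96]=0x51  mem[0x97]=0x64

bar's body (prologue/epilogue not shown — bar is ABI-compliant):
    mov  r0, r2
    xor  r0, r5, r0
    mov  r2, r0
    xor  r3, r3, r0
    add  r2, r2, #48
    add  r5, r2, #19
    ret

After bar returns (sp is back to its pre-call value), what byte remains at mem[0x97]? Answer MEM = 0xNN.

prologue: push r0 -> mem[0x97]=0x1d, sp=0x97
body[0] mov  r0, r2 -> r0=0xe1
body[1] xor  r0, r5, r0 -> r0=0xad
body[2] mov  r2, r0 -> r2=0xad
body[3] xor  r3, r3, r0 -> r3=0x6d
body[4] add  r2, r2, #48 -> r2=0xdd
body[5] add  r5, r2, #19 -> r5=0xf0
epilogue: pop r0=0x1d, sp=0x98
prologue pushed ['r0'] at ['0x97']

MEM = 0x1d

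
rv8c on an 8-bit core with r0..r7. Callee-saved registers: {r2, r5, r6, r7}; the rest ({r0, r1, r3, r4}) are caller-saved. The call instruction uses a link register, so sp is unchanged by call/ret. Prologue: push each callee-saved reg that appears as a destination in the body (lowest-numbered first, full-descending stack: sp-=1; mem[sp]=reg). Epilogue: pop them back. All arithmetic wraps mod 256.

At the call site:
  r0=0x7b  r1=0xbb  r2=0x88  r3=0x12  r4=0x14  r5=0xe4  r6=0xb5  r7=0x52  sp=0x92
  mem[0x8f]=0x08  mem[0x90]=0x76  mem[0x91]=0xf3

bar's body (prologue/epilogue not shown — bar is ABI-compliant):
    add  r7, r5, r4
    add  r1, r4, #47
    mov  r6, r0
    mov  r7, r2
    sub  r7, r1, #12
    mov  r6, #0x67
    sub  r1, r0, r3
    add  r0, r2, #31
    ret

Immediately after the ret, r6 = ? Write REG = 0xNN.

prologue: push r6 → mem[0x91]=0xb5, sp=0x91
prologue: push r7 → mem[0x90]=0x52, sp=0x90
body[0] add  r7, r5, r4 → r7=0xf8
body[1] add  r1, r4, #47 → r1=0x43
body[2] mov  r6, r0 → r6=0x7b
body[3] mov  r7, r2 → r7=0x88
body[4] sub  r7, r1, #12 → r7=0x37
body[5] mov  r6, #0x67 → r6=0x67
body[6] sub  r1, r0, r3 → r1=0x69
body[7] add  r0, r2, #31 → r0=0xa7
epilogue: pop r7=0x52, sp=0x91
epilogue: pop r6=0xb5, sp=0x92
r6 is callee-saved → restored

REG = 0xb5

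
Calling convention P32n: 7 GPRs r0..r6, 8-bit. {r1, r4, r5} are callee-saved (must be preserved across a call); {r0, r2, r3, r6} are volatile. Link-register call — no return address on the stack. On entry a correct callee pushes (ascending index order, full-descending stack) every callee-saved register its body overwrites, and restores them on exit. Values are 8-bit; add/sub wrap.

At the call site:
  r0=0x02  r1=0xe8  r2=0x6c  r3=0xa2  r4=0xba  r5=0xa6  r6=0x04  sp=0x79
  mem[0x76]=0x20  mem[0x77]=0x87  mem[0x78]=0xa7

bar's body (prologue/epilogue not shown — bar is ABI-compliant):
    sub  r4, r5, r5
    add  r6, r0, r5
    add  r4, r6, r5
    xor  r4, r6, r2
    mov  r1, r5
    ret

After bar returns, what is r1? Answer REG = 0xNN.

REG = 0xe8

prologue: push r1 -> mem[0x78]=0xe8, sp=0x78
prologue: push r4 -> mem[0x77]=0xba, sp=0x77
body[0] sub  r4, r5, r5 -> r4=0x00
body[1] add  r6, r0, r5 -> r6=0xa8
body[2] add  r4, r6, r5 -> r4=0x4e
body[3] xor  r4, r6, r2 -> r4=0xc4
body[4] mov  r1, r5 -> r1=0xa6
epilogue: pop r4=0xba, sp=0x78
epilogue: pop r1=0xe8, sp=0x79
r1 is callee-saved -> restored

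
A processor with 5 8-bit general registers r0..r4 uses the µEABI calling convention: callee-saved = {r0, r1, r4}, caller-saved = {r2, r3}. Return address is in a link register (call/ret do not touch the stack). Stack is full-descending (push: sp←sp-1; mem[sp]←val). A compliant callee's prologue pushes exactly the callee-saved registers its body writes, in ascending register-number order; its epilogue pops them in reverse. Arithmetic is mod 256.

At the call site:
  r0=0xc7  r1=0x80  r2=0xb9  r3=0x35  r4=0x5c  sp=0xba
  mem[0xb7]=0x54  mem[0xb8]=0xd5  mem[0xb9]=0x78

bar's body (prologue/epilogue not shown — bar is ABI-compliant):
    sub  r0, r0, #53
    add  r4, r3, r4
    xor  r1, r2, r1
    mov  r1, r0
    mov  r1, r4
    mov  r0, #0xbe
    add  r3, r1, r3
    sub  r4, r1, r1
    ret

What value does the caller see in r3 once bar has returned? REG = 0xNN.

prologue: push r0 → mem[0xb9]=0xc7, sp=0xb9
prologue: push r1 → mem[0xb8]=0x80, sp=0xb8
prologue: push r4 → mem[0xb7]=0x5c, sp=0xb7
body[0] sub  r0, r0, #53 → r0=0x92
body[1] add  r4, r3, r4 → r4=0x91
body[2] xor  r1, r2, r1 → r1=0x39
body[3] mov  r1, r0 → r1=0x92
body[4] mov  r1, r4 → r1=0x91
body[5] mov  r0, #0xbe → r0=0xbe
body[6] add  r3, r1, r3 → r3=0xc6
body[7] sub  r4, r1, r1 → r4=0x00
epilogue: pop r4=0x5c, sp=0xb8
epilogue: pop r1=0x80, sp=0xb9
epilogue: pop r0=0xc7, sp=0xba
r3 is caller-saved → body value

REG = 0xc6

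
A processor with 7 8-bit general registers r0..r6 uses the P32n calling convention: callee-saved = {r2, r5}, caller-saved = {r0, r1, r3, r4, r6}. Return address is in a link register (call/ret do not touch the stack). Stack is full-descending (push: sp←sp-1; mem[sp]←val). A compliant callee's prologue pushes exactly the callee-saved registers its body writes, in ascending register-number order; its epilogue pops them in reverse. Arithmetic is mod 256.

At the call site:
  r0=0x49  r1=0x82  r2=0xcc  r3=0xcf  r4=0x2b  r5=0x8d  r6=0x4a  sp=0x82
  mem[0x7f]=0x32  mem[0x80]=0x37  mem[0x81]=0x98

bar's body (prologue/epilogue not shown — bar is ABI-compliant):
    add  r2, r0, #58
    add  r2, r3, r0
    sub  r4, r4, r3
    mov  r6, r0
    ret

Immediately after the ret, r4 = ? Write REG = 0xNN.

prologue: push r2 -> mem[0x81]=0xcc, sp=0x81
body[0] add  r2, r0, #58 -> r2=0x83
body[1] add  r2, r3, r0 -> r2=0x18
body[2] sub  r4, r4, r3 -> r4=0x5c
body[3] mov  r6, r0 -> r6=0x49
epilogue: pop r2=0xcc, sp=0x82
r4 is caller-saved -> body value

REG = 0x5c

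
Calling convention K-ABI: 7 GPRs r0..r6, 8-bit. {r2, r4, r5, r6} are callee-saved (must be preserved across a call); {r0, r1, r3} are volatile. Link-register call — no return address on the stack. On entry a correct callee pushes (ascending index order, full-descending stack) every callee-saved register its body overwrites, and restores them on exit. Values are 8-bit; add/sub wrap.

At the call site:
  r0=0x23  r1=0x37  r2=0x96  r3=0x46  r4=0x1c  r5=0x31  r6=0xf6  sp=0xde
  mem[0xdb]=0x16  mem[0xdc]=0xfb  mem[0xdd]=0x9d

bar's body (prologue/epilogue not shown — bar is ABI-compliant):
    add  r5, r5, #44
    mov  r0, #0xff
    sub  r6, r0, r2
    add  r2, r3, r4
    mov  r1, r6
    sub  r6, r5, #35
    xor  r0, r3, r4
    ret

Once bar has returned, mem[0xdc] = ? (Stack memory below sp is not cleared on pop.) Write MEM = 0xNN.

MEM = 0x31

prologue: push r2 -> mem[0xdd]=0x96, sp=0xdd
prologue: push r5 -> mem[0xdc]=0x31, sp=0xdc
prologue: push r6 -> mem[0xdb]=0xf6, sp=0xdb
body[0] add  r5, r5, #44 -> r5=0x5d
body[1] mov  r0, #0xff -> r0=0xff
body[2] sub  r6, r0, r2 -> r6=0x69
body[3] add  r2, r3, r4 -> r2=0x62
body[4] mov  r1, r6 -> r1=0x69
body[5] sub  r6, r5, #35 -> r6=0x3a
body[6] xor  r0, r3, r4 -> r0=0x5a
epilogue: pop r6=0xf6, sp=0xdc
epilogue: pop r5=0x31, sp=0xdd
epilogue: pop r2=0x96, sp=0xde
prologue pushed ['r2', 'r5', 'r6'] at ['0xdd', '0xdc', '0xdb']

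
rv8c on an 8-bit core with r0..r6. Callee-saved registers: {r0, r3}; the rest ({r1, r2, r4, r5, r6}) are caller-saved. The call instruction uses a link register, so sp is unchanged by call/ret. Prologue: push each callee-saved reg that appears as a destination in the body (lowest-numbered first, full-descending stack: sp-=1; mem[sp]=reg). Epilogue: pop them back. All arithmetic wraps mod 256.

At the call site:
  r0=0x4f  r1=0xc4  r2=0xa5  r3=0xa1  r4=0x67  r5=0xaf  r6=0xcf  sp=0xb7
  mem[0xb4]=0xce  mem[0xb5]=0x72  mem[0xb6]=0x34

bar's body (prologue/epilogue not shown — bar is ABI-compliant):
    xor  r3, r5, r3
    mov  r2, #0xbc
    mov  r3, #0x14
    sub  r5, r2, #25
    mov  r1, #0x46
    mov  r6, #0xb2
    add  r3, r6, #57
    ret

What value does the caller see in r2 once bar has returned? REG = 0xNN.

prologue: push r3 -> mem[0xb6]=0xa1, sp=0xb6
body[0] xor  r3, r5, r3 -> r3=0x0e
body[1] mov  r2, #0xbc -> r2=0xbc
body[2] mov  r3, #0x14 -> r3=0x14
body[3] sub  r5, r2, #25 -> r5=0xa3
body[4] mov  r1, #0x46 -> r1=0x46
body[5] mov  r6, #0xb2 -> r6=0xb2
body[6] add  r3, r6, #57 -> r3=0xeb
epilogue: pop r3=0xa1, sp=0xb7
r2 is caller-saved -> body value

REG = 0xbc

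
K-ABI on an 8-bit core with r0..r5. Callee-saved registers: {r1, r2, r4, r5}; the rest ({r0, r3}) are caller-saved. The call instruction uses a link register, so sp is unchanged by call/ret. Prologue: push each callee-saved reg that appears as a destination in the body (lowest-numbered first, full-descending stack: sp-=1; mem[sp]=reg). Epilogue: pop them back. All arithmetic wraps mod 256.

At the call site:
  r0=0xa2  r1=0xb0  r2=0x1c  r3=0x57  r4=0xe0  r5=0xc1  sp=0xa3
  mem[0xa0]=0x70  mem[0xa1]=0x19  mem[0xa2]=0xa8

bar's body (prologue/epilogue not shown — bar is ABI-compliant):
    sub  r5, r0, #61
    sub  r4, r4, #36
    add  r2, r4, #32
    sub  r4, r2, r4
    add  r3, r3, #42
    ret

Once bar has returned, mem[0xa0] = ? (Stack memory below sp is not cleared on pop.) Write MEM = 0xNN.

MEM = 0xc1

prologue: push r2 → mem[0xa2]=0x1c, sp=0xa2
prologue: push r4 → mem[0xa1]=0xe0, sp=0xa1
prologue: push r5 → mem[0xa0]=0xc1, sp=0xa0
body[0] sub  r5, r0, #61 → r5=0x65
body[1] sub  r4, r4, #36 → r4=0xbc
body[2] add  r2, r4, #32 → r2=0xdc
body[3] sub  r4, r2, r4 → r4=0x20
body[4] add  r3, r3, #42 → r3=0x81
epilogue: pop r5=0xc1, sp=0xa1
epilogue: pop r4=0xe0, sp=0xa2
epilogue: pop r2=0x1c, sp=0xa3
prologue pushed ['r2', 'r4', 'r5'] at ['0xa2', '0xa1', '0xa0']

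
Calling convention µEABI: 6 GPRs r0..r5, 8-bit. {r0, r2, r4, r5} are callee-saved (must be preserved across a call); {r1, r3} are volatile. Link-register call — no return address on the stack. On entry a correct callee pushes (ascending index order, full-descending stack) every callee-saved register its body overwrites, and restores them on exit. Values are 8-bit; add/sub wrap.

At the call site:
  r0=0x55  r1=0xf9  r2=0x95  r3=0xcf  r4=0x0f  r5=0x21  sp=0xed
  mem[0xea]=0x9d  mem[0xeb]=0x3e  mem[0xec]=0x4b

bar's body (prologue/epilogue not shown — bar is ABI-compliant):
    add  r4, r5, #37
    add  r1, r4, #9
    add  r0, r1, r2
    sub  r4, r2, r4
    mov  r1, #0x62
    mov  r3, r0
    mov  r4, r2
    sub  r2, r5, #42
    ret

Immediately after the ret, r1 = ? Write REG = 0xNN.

prologue: push r0 -> mem[0xec]=0x55, sp=0xec
prologue: push r2 -> mem[0xeb]=0x95, sp=0xeb
prologue: push r4 -> mem[0xea]=0x0f, sp=0xea
body[0] add  r4, r5, #37 -> r4=0x46
body[1] add  r1, r4, #9 -> r1=0x4f
body[2] add  r0, r1, r2 -> r0=0xe4
body[3] sub  r4, r2, r4 -> r4=0x4f
body[4] mov  r1, #0x62 -> r1=0x62
body[5] mov  r3, r0 -> r3=0xe4
body[6] mov  r4, r2 -> r4=0x95
body[7] sub  r2, r5, #42 -> r2=0xf7
epilogue: pop r4=0x0f, sp=0xeb
epilogue: pop r2=0x95, sp=0xec
epilogue: pop r0=0x55, sp=0xed
r1 is caller-saved -> body value

REG = 0x62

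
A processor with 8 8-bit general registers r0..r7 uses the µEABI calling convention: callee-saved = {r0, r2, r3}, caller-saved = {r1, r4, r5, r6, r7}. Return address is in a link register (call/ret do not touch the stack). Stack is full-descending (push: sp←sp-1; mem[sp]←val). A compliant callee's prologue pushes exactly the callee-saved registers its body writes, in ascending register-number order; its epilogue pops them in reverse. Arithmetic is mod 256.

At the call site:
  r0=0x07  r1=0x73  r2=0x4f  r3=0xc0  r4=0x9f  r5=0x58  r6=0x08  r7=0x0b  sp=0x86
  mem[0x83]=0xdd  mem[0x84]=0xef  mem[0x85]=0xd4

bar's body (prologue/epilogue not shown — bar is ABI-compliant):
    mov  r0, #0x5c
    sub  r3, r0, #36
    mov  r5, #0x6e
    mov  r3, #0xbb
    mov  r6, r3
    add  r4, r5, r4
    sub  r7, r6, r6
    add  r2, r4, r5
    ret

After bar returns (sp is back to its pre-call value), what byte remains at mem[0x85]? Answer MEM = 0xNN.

MEM = 0x07

prologue: push r0 -> mem[0x85]=0x07, sp=0x85
prologue: push r2 -> mem[0x84]=0x4f, sp=0x84
prologue: push r3 -> mem[0x83]=0xc0, sp=0x83
body[0] mov  r0, #0x5c -> r0=0x5c
body[1] sub  r3, r0, #36 -> r3=0x38
body[2] mov  r5, #0x6e -> r5=0x6e
body[3] mov  r3, #0xbb -> r3=0xbb
body[4] mov  r6, r3 -> r6=0xbb
body[5] add  r4, r5, r4 -> r4=0x0d
body[6] sub  r7, r6, r6 -> r7=0x00
body[7] add  r2, r4, r5 -> r2=0x7b
epilogue: pop r3=0xc0, sp=0x84
epilogue: pop r2=0x4f, sp=0x85
epilogue: pop r0=0x07, sp=0x86
prologue pushed ['r0', 'r2', 'r3'] at ['0x85', '0x84', '0x83']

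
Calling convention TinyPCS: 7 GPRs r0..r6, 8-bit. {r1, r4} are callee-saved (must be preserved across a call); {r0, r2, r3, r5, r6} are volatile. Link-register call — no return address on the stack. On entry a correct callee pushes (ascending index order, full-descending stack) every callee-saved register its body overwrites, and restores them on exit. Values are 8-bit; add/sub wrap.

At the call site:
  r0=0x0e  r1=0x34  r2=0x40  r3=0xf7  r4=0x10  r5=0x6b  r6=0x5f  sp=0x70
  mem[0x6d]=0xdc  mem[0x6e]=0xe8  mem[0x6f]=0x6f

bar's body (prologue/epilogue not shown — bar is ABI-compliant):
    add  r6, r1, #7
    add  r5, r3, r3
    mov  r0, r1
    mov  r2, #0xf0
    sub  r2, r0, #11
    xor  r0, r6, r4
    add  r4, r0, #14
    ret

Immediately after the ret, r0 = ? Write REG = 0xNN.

prologue: push r4 -> mem[0x6f]=0x10, sp=0x6f
body[0] add  r6, r1, #7 -> r6=0x3b
body[1] add  r5, r3, r3 -> r5=0xee
body[2] mov  r0, r1 -> r0=0x34
body[3] mov  r2, #0xf0 -> r2=0xf0
body[4] sub  r2, r0, #11 -> r2=0x29
body[5] xor  r0, r6, r4 -> r0=0x2b
body[6] add  r4, r0, #14 -> r4=0x39
epilogue: pop r4=0x10, sp=0x70
r0 is caller-saved -> body value

REG = 0x2b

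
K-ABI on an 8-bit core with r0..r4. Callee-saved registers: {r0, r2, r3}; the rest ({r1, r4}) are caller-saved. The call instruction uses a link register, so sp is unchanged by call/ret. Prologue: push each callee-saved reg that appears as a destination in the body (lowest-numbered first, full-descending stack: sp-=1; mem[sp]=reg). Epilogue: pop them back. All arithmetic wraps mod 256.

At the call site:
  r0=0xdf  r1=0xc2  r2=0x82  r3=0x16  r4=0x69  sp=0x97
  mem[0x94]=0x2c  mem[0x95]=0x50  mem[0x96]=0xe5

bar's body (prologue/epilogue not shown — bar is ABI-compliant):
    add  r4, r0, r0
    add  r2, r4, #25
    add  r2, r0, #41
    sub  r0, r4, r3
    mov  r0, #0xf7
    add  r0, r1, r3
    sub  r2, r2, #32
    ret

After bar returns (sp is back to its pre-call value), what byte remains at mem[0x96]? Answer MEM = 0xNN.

MEM = 0xdf

prologue: push r0 → mem[0x96]=0xdf, sp=0x96
prologue: push r2 → mem[0x95]=0x82, sp=0x95
body[0] add  r4, r0, r0 → r4=0xbe
body[1] add  r2, r4, #25 → r2=0xd7
body[2] add  r2, r0, #41 → r2=0x08
body[3] sub  r0, r4, r3 → r0=0xa8
body[4] mov  r0, #0xf7 → r0=0xf7
body[5] add  r0, r1, r3 → r0=0xd8
body[6] sub  r2, r2, #32 → r2=0xe8
epilogue: pop r2=0x82, sp=0x96
epilogue: pop r0=0xdf, sp=0x97
prologue pushed ['r0', 'r2'] at ['0x96', '0x95']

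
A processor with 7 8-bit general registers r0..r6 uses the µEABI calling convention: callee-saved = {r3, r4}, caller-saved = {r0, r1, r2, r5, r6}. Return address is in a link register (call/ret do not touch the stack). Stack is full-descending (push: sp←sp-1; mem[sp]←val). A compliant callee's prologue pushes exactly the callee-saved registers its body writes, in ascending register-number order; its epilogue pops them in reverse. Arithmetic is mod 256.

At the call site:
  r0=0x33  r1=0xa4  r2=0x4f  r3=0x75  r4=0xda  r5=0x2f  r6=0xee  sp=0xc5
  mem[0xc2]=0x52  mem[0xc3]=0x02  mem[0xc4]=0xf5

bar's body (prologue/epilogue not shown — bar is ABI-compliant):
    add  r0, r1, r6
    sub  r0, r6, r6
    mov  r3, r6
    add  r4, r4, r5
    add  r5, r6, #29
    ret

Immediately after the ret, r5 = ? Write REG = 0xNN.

prologue: push r3 → mem[0xc4]=0x75, sp=0xc4
prologue: push r4 → mem[0xc3]=0xda, sp=0xc3
body[0] add  r0, r1, r6 → r0=0x92
body[1] sub  r0, r6, r6 → r0=0x00
body[2] mov  r3, r6 → r3=0xee
body[3] add  r4, r4, r5 → r4=0x09
body[4] add  r5, r6, #29 → r5=0x0b
epilogue: pop r4=0xda, sp=0xc4
epilogue: pop r3=0x75, sp=0xc5
r5 is caller-saved → body value

REG = 0x0b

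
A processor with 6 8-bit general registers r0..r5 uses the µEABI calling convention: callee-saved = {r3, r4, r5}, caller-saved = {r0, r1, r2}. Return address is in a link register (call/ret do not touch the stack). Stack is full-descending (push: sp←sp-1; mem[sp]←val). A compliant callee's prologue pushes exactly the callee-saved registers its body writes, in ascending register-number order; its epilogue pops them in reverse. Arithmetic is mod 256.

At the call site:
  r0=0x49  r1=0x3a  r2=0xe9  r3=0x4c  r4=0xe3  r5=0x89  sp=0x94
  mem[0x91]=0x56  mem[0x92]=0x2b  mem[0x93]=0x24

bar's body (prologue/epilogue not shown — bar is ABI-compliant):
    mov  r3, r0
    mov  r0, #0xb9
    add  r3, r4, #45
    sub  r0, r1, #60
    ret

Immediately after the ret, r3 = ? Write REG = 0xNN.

prologue: push r3 -> mem[0x93]=0x4c, sp=0x93
body[0] mov  r3, r0 -> r3=0x49
body[1] mov  r0, #0xb9 -> r0=0xb9
body[2] add  r3, r4, #45 -> r3=0x10
body[3] sub  r0, r1, #60 -> r0=0xfe
epilogue: pop r3=0x4c, sp=0x94
r3 is callee-saved -> restored

REG = 0x4c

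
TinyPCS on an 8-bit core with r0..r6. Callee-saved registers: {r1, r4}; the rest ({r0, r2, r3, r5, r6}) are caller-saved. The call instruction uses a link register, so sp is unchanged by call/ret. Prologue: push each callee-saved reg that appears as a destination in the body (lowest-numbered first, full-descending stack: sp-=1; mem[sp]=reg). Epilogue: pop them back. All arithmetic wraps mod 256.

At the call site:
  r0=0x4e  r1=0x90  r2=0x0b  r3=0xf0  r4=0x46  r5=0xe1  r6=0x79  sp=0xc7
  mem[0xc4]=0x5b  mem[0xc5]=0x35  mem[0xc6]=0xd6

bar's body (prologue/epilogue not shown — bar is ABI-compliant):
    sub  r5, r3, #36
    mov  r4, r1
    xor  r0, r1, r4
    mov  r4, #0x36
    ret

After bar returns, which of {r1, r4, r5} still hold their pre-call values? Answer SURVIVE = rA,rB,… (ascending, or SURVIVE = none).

SURVIVE = r1,r4

prologue: push r4 -> mem[0xc6]=0x46, sp=0xc6
body[0] sub  r5, r3, #36 -> r5=0xcc
body[1] mov  r4, r1 -> r4=0x90
body[2] xor  r0, r1, r4 -> r0=0x00
body[3] mov  r4, #0x36 -> r4=0x36
epilogue: pop r4=0x46, sp=0xc7
r1: callee-saved, written=False
r4: callee-saved, written=True
r5: caller-saved, written=True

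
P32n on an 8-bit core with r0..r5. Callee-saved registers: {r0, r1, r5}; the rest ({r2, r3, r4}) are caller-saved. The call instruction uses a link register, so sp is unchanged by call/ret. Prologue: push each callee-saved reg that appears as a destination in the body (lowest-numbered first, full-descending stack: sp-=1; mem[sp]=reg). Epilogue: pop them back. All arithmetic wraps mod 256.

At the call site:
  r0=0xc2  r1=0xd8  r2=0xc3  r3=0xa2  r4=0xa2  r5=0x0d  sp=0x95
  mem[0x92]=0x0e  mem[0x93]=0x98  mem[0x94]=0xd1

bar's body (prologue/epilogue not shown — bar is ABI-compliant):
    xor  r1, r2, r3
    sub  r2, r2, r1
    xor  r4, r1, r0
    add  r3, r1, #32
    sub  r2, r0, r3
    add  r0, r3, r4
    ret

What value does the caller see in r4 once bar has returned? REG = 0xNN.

REG = 0xa3

prologue: push r0 → mem[0x94]=0xc2, sp=0x94
prologue: push r1 → mem[0x93]=0xd8, sp=0x93
body[0] xor  r1, r2, r3 → r1=0x61
body[1] sub  r2, r2, r1 → r2=0x62
body[2] xor  r4, r1, r0 → r4=0xa3
body[3] add  r3, r1, #32 → r3=0x81
body[4] sub  r2, r0, r3 → r2=0x41
body[5] add  r0, r3, r4 → r0=0x24
epilogue: pop r1=0xd8, sp=0x94
epilogue: pop r0=0xc2, sp=0x95
r4 is caller-saved → body value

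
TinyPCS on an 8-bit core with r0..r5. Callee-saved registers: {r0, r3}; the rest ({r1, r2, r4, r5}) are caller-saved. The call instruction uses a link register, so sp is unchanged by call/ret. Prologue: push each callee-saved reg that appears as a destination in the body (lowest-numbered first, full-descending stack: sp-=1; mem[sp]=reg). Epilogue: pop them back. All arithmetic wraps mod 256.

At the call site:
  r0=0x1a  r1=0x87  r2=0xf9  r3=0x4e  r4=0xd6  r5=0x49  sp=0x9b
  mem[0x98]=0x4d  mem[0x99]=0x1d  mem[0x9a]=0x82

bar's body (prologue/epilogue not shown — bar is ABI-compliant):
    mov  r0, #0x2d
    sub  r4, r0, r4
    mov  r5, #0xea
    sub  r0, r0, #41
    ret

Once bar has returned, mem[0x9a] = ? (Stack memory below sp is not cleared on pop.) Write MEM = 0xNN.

prologue: push r0 → mem[0x9a]=0x1a, sp=0x9a
body[0] mov  r0, #0x2d → r0=0x2d
body[1] sub  r4, r0, r4 → r4=0x57
body[2] mov  r5, #0xea → r5=0xea
body[3] sub  r0, r0, #41 → r0=0x04
epilogue: pop r0=0x1a, sp=0x9b
prologue pushed ['r0'] at ['0x9a']

MEM = 0x1a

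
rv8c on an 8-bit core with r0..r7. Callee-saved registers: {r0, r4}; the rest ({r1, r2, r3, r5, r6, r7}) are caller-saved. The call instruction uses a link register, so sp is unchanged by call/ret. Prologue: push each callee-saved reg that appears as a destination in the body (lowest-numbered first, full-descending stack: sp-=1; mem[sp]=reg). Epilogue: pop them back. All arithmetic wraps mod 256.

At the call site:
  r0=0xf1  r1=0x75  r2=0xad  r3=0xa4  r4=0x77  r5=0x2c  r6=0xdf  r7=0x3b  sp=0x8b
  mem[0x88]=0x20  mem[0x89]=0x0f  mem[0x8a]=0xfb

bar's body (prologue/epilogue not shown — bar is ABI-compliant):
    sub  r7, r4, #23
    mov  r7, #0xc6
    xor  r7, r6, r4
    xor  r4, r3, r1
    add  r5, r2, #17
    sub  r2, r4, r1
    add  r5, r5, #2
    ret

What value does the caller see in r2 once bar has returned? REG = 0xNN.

prologue: push r4 -> mem[0x8a]=0x77, sp=0x8a
body[0] sub  r7, r4, #23 -> r7=0x60
body[1] mov  r7, #0xc6 -> r7=0xc6
body[2] xor  r7, r6, r4 -> r7=0xa8
body[3] xor  r4, r3, r1 -> r4=0xd1
body[4] add  r5, r2, #17 -> r5=0xbe
body[5] sub  r2, r4, r1 -> r2=0x5c
body[6] add  r5, r5, #2 -> r5=0xc0
epilogue: pop r4=0x77, sp=0x8b
r2 is caller-saved -> body value

REG = 0x5c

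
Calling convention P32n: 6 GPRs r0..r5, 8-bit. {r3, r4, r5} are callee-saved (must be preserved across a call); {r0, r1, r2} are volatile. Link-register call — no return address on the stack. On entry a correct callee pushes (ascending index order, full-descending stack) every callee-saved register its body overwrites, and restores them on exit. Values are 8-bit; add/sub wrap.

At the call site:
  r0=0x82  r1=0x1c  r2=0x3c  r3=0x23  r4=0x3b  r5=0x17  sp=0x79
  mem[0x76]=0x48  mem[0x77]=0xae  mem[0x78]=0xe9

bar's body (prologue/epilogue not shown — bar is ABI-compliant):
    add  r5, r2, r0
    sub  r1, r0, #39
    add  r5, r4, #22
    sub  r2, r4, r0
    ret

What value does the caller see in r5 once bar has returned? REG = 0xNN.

REG = 0x17

prologue: push r5 -> mem[0x78]=0x17, sp=0x78
body[0] add  r5, r2, r0 -> r5=0xbe
body[1] sub  r1, r0, #39 -> r1=0x5b
body[2] add  r5, r4, #22 -> r5=0x51
body[3] sub  r2, r4, r0 -> r2=0xb9
epilogue: pop r5=0x17, sp=0x79
r5 is callee-saved -> restored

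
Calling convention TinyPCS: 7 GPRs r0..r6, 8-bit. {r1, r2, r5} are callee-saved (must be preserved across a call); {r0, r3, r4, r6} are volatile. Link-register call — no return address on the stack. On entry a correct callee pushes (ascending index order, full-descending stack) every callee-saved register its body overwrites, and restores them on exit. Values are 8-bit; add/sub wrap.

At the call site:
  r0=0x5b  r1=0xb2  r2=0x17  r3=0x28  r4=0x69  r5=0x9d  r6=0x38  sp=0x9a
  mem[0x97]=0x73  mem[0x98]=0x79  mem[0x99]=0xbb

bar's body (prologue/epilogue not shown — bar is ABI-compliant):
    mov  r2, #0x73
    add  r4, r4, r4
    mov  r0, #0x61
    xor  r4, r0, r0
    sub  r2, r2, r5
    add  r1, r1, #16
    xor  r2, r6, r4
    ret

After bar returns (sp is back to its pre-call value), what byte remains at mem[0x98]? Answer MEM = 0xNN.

prologue: push r1 → mem[0x99]=0xb2, sp=0x99
prologue: push r2 → mem[0x98]=0x17, sp=0x98
body[0] mov  r2, #0x73 → r2=0x73
body[1] add  r4, r4, r4 → r4=0xd2
body[2] mov  r0, #0x61 → r0=0x61
body[3] xor  r4, r0, r0 → r4=0x00
body[4] sub  r2, r2, r5 → r2=0xd6
body[5] add  r1, r1, #16 → r1=0xc2
body[6] xor  r2, r6, r4 → r2=0x38
epilogue: pop r2=0x17, sp=0x99
epilogue: pop r1=0xb2, sp=0x9a
prologue pushed ['r1', 'r2'] at ['0x99', '0x98']

MEM = 0x17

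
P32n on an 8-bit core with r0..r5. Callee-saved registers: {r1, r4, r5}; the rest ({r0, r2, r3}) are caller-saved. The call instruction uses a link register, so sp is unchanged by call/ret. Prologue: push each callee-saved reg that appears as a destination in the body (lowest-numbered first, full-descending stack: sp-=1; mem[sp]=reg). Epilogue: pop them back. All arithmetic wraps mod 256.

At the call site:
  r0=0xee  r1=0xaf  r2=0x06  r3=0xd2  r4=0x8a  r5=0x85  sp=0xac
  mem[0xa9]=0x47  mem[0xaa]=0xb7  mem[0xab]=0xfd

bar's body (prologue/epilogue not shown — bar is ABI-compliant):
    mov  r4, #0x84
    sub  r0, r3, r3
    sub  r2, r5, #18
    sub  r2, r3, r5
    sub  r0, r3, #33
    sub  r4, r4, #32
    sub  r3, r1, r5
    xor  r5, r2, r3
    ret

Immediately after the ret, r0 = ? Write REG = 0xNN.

prologue: push r4 → mem[0xab]=0x8a, sp=0xab
prologue: push r5 → mem[0xaa]=0x85, sp=0xaa
body[0] mov  r4, #0x84 → r4=0x84
body[1] sub  r0, r3, r3 → r0=0x00
body[2] sub  r2, r5, #18 → r2=0x73
body[3] sub  r2, r3, r5 → r2=0x4d
body[4] sub  r0, r3, #33 → r0=0xb1
body[5] sub  r4, r4, #32 → r4=0x64
body[6] sub  r3, r1, r5 → r3=0x2a
body[7] xor  r5, r2, r3 → r5=0x67
epilogue: pop r5=0x85, sp=0xab
epilogue: pop r4=0x8a, sp=0xac
r0 is caller-saved → body value

REG = 0xb1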